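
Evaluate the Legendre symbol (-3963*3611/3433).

-1

By multiplicativity, (-3963·3611/3433) = (-3963/3433)·(3611/3433).
First factor (-3963/3433):
Pull out -1: (-3963/3433) = (-1/3433)·(3963/3433). Since 3433 ≡ 1 (mod 4), (-1/3433) = +1. Now have (3963/3433).
Reduce the numerator: 3963 ≡ 530 (mod 3433), so (3963/3433) = (530/3433).
Factor out 2: 530 = 2·265. Since 3433 ≡ 1 (mod 8), (2/3433) = +1. Now have (265/3433).
265 ≡ 1 (mod 4), so quadratic reciprocity gives (265/3433) = (3433/265). Reduce: 3433 ≡ 253 (mod 265). Now have (253/265).
253 ≡ 1 (mod 4), so quadratic reciprocity gives (253/265) = (265/253). Reduce: 265 ≡ 12 (mod 253). Now have (12/253).
Factor out 2: 12 = 2^2·3. Since 253 ≡ 5 (mod 8), (2/253) = -1, and (2/253)^2 = +1. Now have (3/253).
253 ≡ 1 (mod 4), so quadratic reciprocity gives (3/253) = (253/3). Reduce: 253 ≡ 1 (mod 3). Now have (1/3).
(1/3) = 1. Collecting the sign factors: 1.
Second factor (3611/3433):
Reduce the numerator: 3611 ≡ 178 (mod 3433), so (3611/3433) = (178/3433).
Factor out 2: 178 = 2·89. Since 3433 ≡ 1 (mod 8), (2/3433) = +1. Now have (89/3433).
89 ≡ 1 (mod 4), so quadratic reciprocity gives (89/3433) = (3433/89). Reduce: 3433 ≡ 51 (mod 89). Now have (51/89).
89 ≡ 1 (mod 4), so quadratic reciprocity gives (51/89) = (89/51). Reduce: 89 ≡ 38 (mod 51). Now have (38/51).
Factor out 2: 38 = 2·19. Since 51 ≡ 3 (mod 8), (2/51) = -1. Now have -(19/51).
Both 19 ≡ 3 and 51 ≡ 3 (mod 4), so reciprocity gives (19/51) = -(51/19). Reduce: 51 ≡ 13 (mod 19). Now have (13/19).
13 ≡ 1 (mod 4), so quadratic reciprocity gives (13/19) = (19/13). Reduce: 19 ≡ 6 (mod 13). Now have (6/13).
Factor out 2: 6 = 2·3. Since 13 ≡ 5 (mod 8), (2/13) = -1. Now have -(3/13).
13 ≡ 1 (mod 4), so quadratic reciprocity gives (3/13) = (13/3). Reduce: 13 ≡ 1 (mod 3). Now have -(1/3).
(1/3) = 1. Collecting the sign factors: -1.
Product: (1)·(-1) = -1.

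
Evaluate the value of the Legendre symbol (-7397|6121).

(-7397|6121)
  = (4845|6121)    [-7397 ≡ 4845 mod 6121]
  = (6121|4845)    [QR: 4845 ≡ 1 mod 4, sign kept]
  = (1276|4845)    [6121 ≡ 1276 mod 4845]
  = (319|4845)    [4845 ≡ 5 mod 8 ⇒ (2|4845)^2 = +1]
  = (4845|319)    [QR: 4845 ≡ 1 mod 4, sign kept]
  = (60|319)    [4845 ≡ 60 mod 319]
  = (15|319)    [319 ≡ 7 mod 8 ⇒ (2|319)^2 = +1]
  = -(319|15)    [QR: both ≡ 3 mod 4, sign flips]
  = -(4|15)    [319 ≡ 4 mod 15]
  = -(1|15)    [15 ≡ 7 mod 8 ⇒ (2|15)^2 = +1]
  = -1    [(1|15) = 1]

-1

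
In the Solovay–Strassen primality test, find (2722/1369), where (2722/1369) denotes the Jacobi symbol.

Reduce the numerator: 2722 ≡ 1353 (mod 1369), so (2722/1369) = (1353/1369).
1353 ≡ 1 (mod 4), so quadratic reciprocity gives (1353/1369) = (1369/1353). Reduce: 1369 ≡ 16 (mod 1353). Now have (16/1353).
Factor out 2: 16 = 2^4. Since 1353 ≡ 1 (mod 8), (2/1353) = +1, and (2/1353)^4 = +1. Now have (1/1353).
(1/1353) = 1. Collecting the sign factors: 1.

1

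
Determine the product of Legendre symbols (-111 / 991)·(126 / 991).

By multiplicativity, (-111·126 / 991) = (-111 / 991)·(126 / 991).
First factor (-111 / 991):
Reduce the numerator: -111 ≡ 880 (mod 991), so (-111 / 991) = (880 / 991).
Factor out 2: 880 = 2^4·55. Since 991 ≡ 7 (mod 8), (2 / 991) = +1, and (2 / 991)^4 = +1. Now have (55 / 991).
Both 55 ≡ 3 and 991 ≡ 3 (mod 4), so reciprocity gives (55 / 991) = -(991 / 55). Reduce: 991 ≡ 1 (mod 55). Now have -(1 / 55).
(1 / 55) = 1. Collecting the sign factors: -1.
Second factor (126 / 991):
Factor out 2: 126 = 2·63. Since 991 ≡ 7 (mod 8), (2 / 991) = +1. Now have (63 / 991).
Both 63 ≡ 3 and 991 ≡ 3 (mod 4), so reciprocity gives (63 / 991) = -(991 / 63). Reduce: 991 ≡ 46 (mod 63). Now have -(46 / 63).
Factor out 2: 46 = 2·23. Since 63 ≡ 7 (mod 8), (2 / 63) = +1. Now have -(23 / 63).
Both 23 ≡ 3 and 63 ≡ 3 (mod 4), so reciprocity gives (23 / 63) = -(63 / 23). Reduce: 63 ≡ 17 (mod 23). Now have (17 / 23).
17 ≡ 1 (mod 4), so quadratic reciprocity gives (17 / 23) = (23 / 17). Reduce: 23 ≡ 6 (mod 17). Now have (6 / 17).
Factor out 2: 6 = 2·3. Since 17 ≡ 1 (mod 8), (2 / 17) = +1. Now have (3 / 17).
17 ≡ 1 (mod 4), so quadratic reciprocity gives (3 / 17) = (17 / 3). Reduce: 17 ≡ 2 (mod 3). Now have (2 / 3).
Factor out 2: 2 = 2. Since 3 ≡ 3 (mod 8), (2 / 3) = -1. Now have -(1 / 3).
(1 / 3) = 1. Collecting the sign factors: -1.
Product: (-1)·(-1) = 1.

1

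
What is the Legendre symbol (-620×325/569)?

-1

By multiplicativity, (-620·325/569) = (-620/569)·(325/569).
First factor (-620/569):
Reduce the numerator: -620 ≡ 518 (mod 569), so (-620/569) = (518/569).
Factor out 2: 518 = 2·259. Since 569 ≡ 1 (mod 8), (2/569) = +1. Now have (259/569).
569 ≡ 1 (mod 4), so quadratic reciprocity gives (259/569) = (569/259). Reduce: 569 ≡ 51 (mod 259). Now have (51/259).
Both 51 ≡ 3 and 259 ≡ 3 (mod 4), so reciprocity gives (51/259) = -(259/51). Reduce: 259 ≡ 4 (mod 51). Now have -(4/51).
Factor out 2: 4 = 2^2. Since 51 ≡ 3 (mod 8), (2/51) = -1, and (2/51)^2 = +1. Now have -(1/51).
(1/51) = 1. Collecting the sign factors: -1.
Second factor (325/569):
325 ≡ 1 (mod 4), so quadratic reciprocity gives (325/569) = (569/325). Reduce: 569 ≡ 244 (mod 325). Now have (244/325).
Factor out 2: 244 = 2^2·61. Since 325 ≡ 5 (mod 8), (2/325) = -1, and (2/325)^2 = +1. Now have (61/325).
61 ≡ 1 (mod 4), so quadratic reciprocity gives (61/325) = (325/61). Reduce: 325 ≡ 20 (mod 61). Now have (20/61).
Factor out 2: 20 = 2^2·5. Since 61 ≡ 5 (mod 8), (2/61) = -1, and (2/61)^2 = +1. Now have (5/61).
5 ≡ 1 (mod 4), so quadratic reciprocity gives (5/61) = (61/5). Reduce: 61 ≡ 1 (mod 5). Now have (1/5).
(1/5) = 1. Collecting the sign factors: 1.
Product: (-1)·(1) = -1.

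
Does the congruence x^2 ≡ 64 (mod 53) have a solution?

yes

(64/53)
  = (11/53)    [64 ≡ 11 mod 53]
  = (53/11)    [QR: 53 ≡ 1 mod 4, sign kept]
  = (9/11)    [53 ≡ 9 mod 11]
  = (11/9)    [QR: 9 ≡ 1 mod 4, sign kept]
  = (2/9)    [11 ≡ 2 mod 9]
  = (1/9)    [9 ≡ 1 mod 8 ⇒ (2/9) = +1]
  = 1    [(1/9) = 1]
(64/53) = 1, and 53 is prime, so 64 is a quadratic residue mod 53.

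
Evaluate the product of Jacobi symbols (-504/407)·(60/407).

By multiplicativity, (-504·60/407) = (-504/407)·(60/407).
First factor (-504/407):
Pull out -1: (-504/407) = (-1/407)·(504/407). Since 407 ≡ 3 (mod 4), (-1/407) = -1. Now have -(504/407).
Reduce the numerator: 504 ≡ 97 (mod 407), so (504/407) = (97/407).
97 ≡ 1 (mod 4), so quadratic reciprocity gives (97/407) = (407/97). Reduce: 407 ≡ 19 (mod 97). Now have -(19/97).
97 ≡ 1 (mod 4), so quadratic reciprocity gives (19/97) = (97/19). Reduce: 97 ≡ 2 (mod 19). Now have -(2/19).
Factor out 2: 2 = 2. Since 19 ≡ 3 (mod 8), (2/19) = -1. Now have (1/19).
(1/19) = 1. Collecting the sign factors: 1.
Second factor (60/407):
Factor out 2: 60 = 2^2·15. Since 407 ≡ 7 (mod 8), (2/407) = +1, and (2/407)^2 = +1. Now have (15/407).
Both 15 ≡ 3 and 407 ≡ 3 (mod 4), so reciprocity gives (15/407) = -(407/15). Reduce: 407 ≡ 2 (mod 15). Now have -(2/15).
Factor out 2: 2 = 2. Since 15 ≡ 7 (mod 8), (2/15) = +1. Now have -(1/15).
(1/15) = 1. Collecting the sign factors: -1.
Product: (1)·(-1) = -1.

-1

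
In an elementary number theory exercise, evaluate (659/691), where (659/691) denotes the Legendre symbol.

Both 659 ≡ 3 and 691 ≡ 3 (mod 4), so reciprocity gives (659/691) = -(691/659). Reduce: 691 ≡ 32 (mod 659). Now have -(32/659).
Factor out 2: 32 = 2^5. Since 659 ≡ 3 (mod 8), (2/659) = -1, and (2/659)^5 = -1. Now have (1/659).
(1/659) = 1. Collecting the sign factors: 1.

1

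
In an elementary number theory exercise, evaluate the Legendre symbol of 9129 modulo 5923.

-1

Reduce the numerator: 9129 ≡ 3206 (mod 5923), so (9129/5923) = (3206/5923).
Factor out 2: 3206 = 2·1603. Since 5923 ≡ 3 (mod 8), (2/5923) = -1. Now have -(1603/5923).
Both 1603 ≡ 3 and 5923 ≡ 3 (mod 4), so reciprocity gives (1603/5923) = -(5923/1603). Reduce: 5923 ≡ 1114 (mod 1603). Now have (1114/1603).
Factor out 2: 1114 = 2·557. Since 1603 ≡ 3 (mod 8), (2/1603) = -1. Now have -(557/1603).
557 ≡ 1 (mod 4), so quadratic reciprocity gives (557/1603) = (1603/557). Reduce: 1603 ≡ 489 (mod 557). Now have -(489/557).
489 ≡ 1 (mod 4), so quadratic reciprocity gives (489/557) = (557/489). Reduce: 557 ≡ 68 (mod 489). Now have -(68/489).
Factor out 2: 68 = 2^2·17. Since 489 ≡ 1 (mod 8), (2/489) = +1, and (2/489)^2 = +1. Now have -(17/489).
17 ≡ 1 (mod 4), so quadratic reciprocity gives (17/489) = (489/17). Reduce: 489 ≡ 13 (mod 17). Now have -(13/17).
13 ≡ 1 (mod 4), so quadratic reciprocity gives (13/17) = (17/13). Reduce: 17 ≡ 4 (mod 13). Now have -(4/13).
Factor out 2: 4 = 2^2. Since 13 ≡ 5 (mod 8), (2/13) = -1, and (2/13)^2 = +1. Now have -(1/13).
(1/13) = 1. Collecting the sign factors: -1.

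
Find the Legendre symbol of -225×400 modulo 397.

1

By multiplicativity, (-225·400 / 397) = (-225 / 397)·(400 / 397).
First factor (-225 / 397):
Reduce the numerator: -225 ≡ 172 (mod 397), so (-225 / 397) = (172 / 397).
Factor out 2: 172 = 2^2·43. Since 397 ≡ 5 (mod 8), (2 / 397) = -1, and (2 / 397)^2 = +1. Now have (43 / 397).
397 ≡ 1 (mod 4), so quadratic reciprocity gives (43 / 397) = (397 / 43). Reduce: 397 ≡ 10 (mod 43). Now have (10 / 43).
Factor out 2: 10 = 2·5. Since 43 ≡ 3 (mod 8), (2 / 43) = -1. Now have -(5 / 43).
5 ≡ 1 (mod 4), so quadratic reciprocity gives (5 / 43) = (43 / 5). Reduce: 43 ≡ 3 (mod 5). Now have -(3 / 5).
5 ≡ 1 (mod 4), so quadratic reciprocity gives (3 / 5) = (5 / 3). Reduce: 5 ≡ 2 (mod 3). Now have -(2 / 3).
Factor out 2: 2 = 2. Since 3 ≡ 3 (mod 8), (2 / 3) = -1. Now have (1 / 3).
(1 / 3) = 1. Collecting the sign factors: 1.
Second factor (400 / 397):
Reduce the numerator: 400 ≡ 3 (mod 397), so (400 / 397) = (3 / 397).
397 ≡ 1 (mod 4), so quadratic reciprocity gives (3 / 397) = (397 / 3). Reduce: 397 ≡ 1 (mod 3). Now have (1 / 3).
(1 / 3) = 1. Collecting the sign factors: 1.
Product: (1)·(1) = 1.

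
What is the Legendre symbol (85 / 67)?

-1

(85 / 67)
  = (18 / 67)    [85 ≡ 18 mod 67]
  = -(9 / 67)    [67 ≡ 3 mod 8 ⇒ (2 / 67) = -1]
  = -(67 / 9)    [QR: 9 ≡ 1 mod 4, sign kept]
  = -(4 / 9)    [67 ≡ 4 mod 9]
  = -(1 / 9)    [9 ≡ 1 mod 8 ⇒ (2 / 9)^2 = +1]
  = -1    [(1 / 9) = 1]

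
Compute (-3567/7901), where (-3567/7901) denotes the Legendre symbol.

1

(-3567/7901)
  = (3567/7901)    [7901 ≡ 1 mod 4 ⇒ (-1/7901) = +1]
  = (7901/3567)    [QR: 7901 ≡ 1 mod 4, sign kept]
  = (767/3567)    [7901 ≡ 767 mod 3567]
  = -(3567/767)    [QR: both ≡ 3 mod 4, sign flips]
  = -(499/767)    [3567 ≡ 499 mod 767]
  = (767/499)    [QR: both ≡ 3 mod 4, sign flips]
  = (268/499)    [767 ≡ 268 mod 499]
  = (67/499)    [499 ≡ 3 mod 8 ⇒ (2/499)^2 = +1]
  = -(499/67)    [QR: both ≡ 3 mod 4, sign flips]
  = -(30/67)    [499 ≡ 30 mod 67]
  = (15/67)    [67 ≡ 3 mod 8 ⇒ (2/67) = -1]
  = -(67/15)    [QR: both ≡ 3 mod 4, sign flips]
  = -(7/15)    [67 ≡ 7 mod 15]
  = (15/7)    [QR: both ≡ 3 mod 4, sign flips]
  = (1/7)    [15 ≡ 1 mod 7]
  = 1    [(1/7) = 1]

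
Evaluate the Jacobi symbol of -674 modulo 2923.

(-674 / 2923)
  = (2249 / 2923)    [-674 ≡ 2249 mod 2923]
  = (2923 / 2249)    [QR: 2249 ≡ 1 mod 4, sign kept]
  = (674 / 2249)    [2923 ≡ 674 mod 2249]
  = (337 / 2249)    [2249 ≡ 1 mod 8 ⇒ (2 / 2249) = +1]
  = (2249 / 337)    [QR: 337 ≡ 1 mod 4, sign kept]
  = (227 / 337)    [2249 ≡ 227 mod 337]
  = (337 / 227)    [QR: 337 ≡ 1 mod 4, sign kept]
  = (110 / 227)    [337 ≡ 110 mod 227]
  = -(55 / 227)    [227 ≡ 3 mod 8 ⇒ (2 / 227) = -1]
  = (227 / 55)    [QR: both ≡ 3 mod 4, sign flips]
  = (7 / 55)    [227 ≡ 7 mod 55]
  = -(55 / 7)    [QR: both ≡ 3 mod 4, sign flips]
  = -(6 / 7)    [55 ≡ 6 mod 7]
  = -(3 / 7)    [7 ≡ 7 mod 8 ⇒ (2 / 7) = +1]
  = (7 / 3)    [QR: both ≡ 3 mod 4, sign flips]
  = (1 / 3)    [7 ≡ 1 mod 3]
  = 1    [(1 / 3) = 1]

1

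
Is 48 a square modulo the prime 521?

no

Factor out 2: 48 = 2^4·3. Since 521 ≡ 1 (mod 8), (2/521) = +1, and (2/521)^4 = +1. Now have (3/521).
521 ≡ 1 (mod 4), so quadratic reciprocity gives (3/521) = (521/3). Reduce: 521 ≡ 2 (mod 3). Now have (2/3).
Factor out 2: 2 = 2. Since 3 ≡ 3 (mod 8), (2/3) = -1. Now have -(1/3).
(1/3) = 1. Collecting the sign factors: -1.
(48/521) = -1, and 521 is prime, so 48 is not a quadratic residue mod 521.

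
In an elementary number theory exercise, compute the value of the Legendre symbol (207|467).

1

(207|467)
  = -(467|207)    [QR: both ≡ 3 mod 4, sign flips]
  = -(53|207)    [467 ≡ 53 mod 207]
  = -(207|53)    [QR: 53 ≡ 1 mod 4, sign kept]
  = -(48|53)    [207 ≡ 48 mod 53]
  = -(3|53)    [53 ≡ 5 mod 8 ⇒ (2|53)^4 = +1]
  = -(53|3)    [QR: 53 ≡ 1 mod 4, sign kept]
  = -(2|3)    [53 ≡ 2 mod 3]
  = (1|3)    [3 ≡ 3 mod 8 ⇒ (2|3) = -1]
  = 1    [(1|3) = 1]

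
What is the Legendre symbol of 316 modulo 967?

(316|967)
  = (79|967)    [967 ≡ 7 mod 8 ⇒ (2|967)^2 = +1]
  = -(967|79)    [QR: both ≡ 3 mod 4, sign flips]
  = -(19|79)    [967 ≡ 19 mod 79]
  = (79|19)    [QR: both ≡ 3 mod 4, sign flips]
  = (3|19)    [79 ≡ 3 mod 19]
  = -(19|3)    [QR: both ≡ 3 mod 4, sign flips]
  = -(1|3)    [19 ≡ 1 mod 3]
  = -1    [(1|3) = 1]

-1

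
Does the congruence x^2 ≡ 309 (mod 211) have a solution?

no

Reduce the numerator: 309 ≡ 98 (mod 211), so (309/211) = (98/211).
Factor out 2: 98 = 2·49. Since 211 ≡ 3 (mod 8), (2/211) = -1. Now have -(49/211).
49 ≡ 1 (mod 4), so quadratic reciprocity gives (49/211) = (211/49). Reduce: 211 ≡ 15 (mod 49). Now have -(15/49).
49 ≡ 1 (mod 4), so quadratic reciprocity gives (15/49) = (49/15). Reduce: 49 ≡ 4 (mod 15). Now have -(4/15).
Factor out 2: 4 = 2^2. Since 15 ≡ 7 (mod 8), (2/15) = +1, and (2/15)^2 = +1. Now have -(1/15).
(1/15) = 1. Collecting the sign factors: -1.
The Legendre symbol is -1, so x^2 ≡ 309 (mod 211) has no solution.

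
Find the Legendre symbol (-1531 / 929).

1

(-1531 / 929)
  = (1531 / 929)    [929 ≡ 1 mod 4 ⇒ (-1 / 929) = +1]
  = (602 / 929)    [1531 ≡ 602 mod 929]
  = (301 / 929)    [929 ≡ 1 mod 8 ⇒ (2 / 929) = +1]
  = (929 / 301)    [QR: 301 ≡ 1 mod 4, sign kept]
  = (26 / 301)    [929 ≡ 26 mod 301]
  = -(13 / 301)    [301 ≡ 5 mod 8 ⇒ (2 / 301) = -1]
  = -(301 / 13)    [QR: 13 ≡ 1 mod 4, sign kept]
  = -(2 / 13)    [301 ≡ 2 mod 13]
  = (1 / 13)    [13 ≡ 5 mod 8 ⇒ (2 / 13) = -1]
  = 1    [(1 / 13) = 1]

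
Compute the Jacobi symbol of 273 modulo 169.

Reduce the numerator: 273 ≡ 104 (mod 169), so (273 / 169) = (104 / 169).
Factor out 2: 104 = 2^3·13. Since 169 ≡ 1 (mod 8), (2 / 169) = +1, and (2 / 169)^3 = +1. Now have (13 / 169).
13 ≡ 1 (mod 4), so quadratic reciprocity gives (13 / 169) = (169 / 13). Reduce: 169 ≡ 0 (mod 13). Now have (0 / 13).
The numerator is now 0 with denominator 13 > 1: the symbol is 0.

0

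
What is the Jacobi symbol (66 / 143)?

(66 / 143)
  = (33 / 143)    [143 ≡ 7 mod 8 ⇒ (2 / 143) = +1]
  = (143 / 33)    [QR: 33 ≡ 1 mod 4, sign kept]
  = (11 / 33)    [143 ≡ 11 mod 33]
  = (33 / 11)    [QR: 33 ≡ 1 mod 4, sign kept]
  = (0 / 11)    [33 ≡ 0 mod 11]
  = 0    [numerator 0, gcd > 1]

0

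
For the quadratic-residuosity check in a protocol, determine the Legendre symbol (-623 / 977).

(-623 / 977)
  = (354 / 977)    [-623 ≡ 354 mod 977]
  = (177 / 977)    [977 ≡ 1 mod 8 ⇒ (2 / 977) = +1]
  = (977 / 177)    [QR: 177 ≡ 1 mod 4, sign kept]
  = (92 / 177)    [977 ≡ 92 mod 177]
  = (23 / 177)    [177 ≡ 1 mod 8 ⇒ (2 / 177)^2 = +1]
  = (177 / 23)    [QR: 177 ≡ 1 mod 4, sign kept]
  = (16 / 23)    [177 ≡ 16 mod 23]
  = (1 / 23)    [23 ≡ 7 mod 8 ⇒ (2 / 23)^4 = +1]
  = 1    [(1 / 23) = 1]

1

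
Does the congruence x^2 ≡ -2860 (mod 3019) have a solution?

Reduce the numerator: -2860 ≡ 159 (mod 3019), so (-2860/3019) = (159/3019).
Both 159 ≡ 3 and 3019 ≡ 3 (mod 4), so reciprocity gives (159/3019) = -(3019/159). Reduce: 3019 ≡ 157 (mod 159). Now have -(157/159).
157 ≡ 1 (mod 4), so quadratic reciprocity gives (157/159) = (159/157). Reduce: 159 ≡ 2 (mod 157). Now have -(2/157).
Factor out 2: 2 = 2. Since 157 ≡ 5 (mod 8), (2/157) = -1. Now have (1/157).
(1/157) = 1. Collecting the sign factors: 1.
(-2860/3019) = 1, and 3019 is prime, so -2860 is a quadratic residue mod 3019.

yes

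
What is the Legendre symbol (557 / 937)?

-1

(557 / 937)
  = (937 / 557)    [QR: 557 ≡ 1 mod 4, sign kept]
  = (380 / 557)    [937 ≡ 380 mod 557]
  = (95 / 557)    [557 ≡ 5 mod 8 ⇒ (2 / 557)^2 = +1]
  = (557 / 95)    [QR: 557 ≡ 1 mod 4, sign kept]
  = (82 / 95)    [557 ≡ 82 mod 95]
  = (41 / 95)    [95 ≡ 7 mod 8 ⇒ (2 / 95) = +1]
  = (95 / 41)    [QR: 41 ≡ 1 mod 4, sign kept]
  = (13 / 41)    [95 ≡ 13 mod 41]
  = (41 / 13)    [QR: 13 ≡ 1 mod 4, sign kept]
  = (2 / 13)    [41 ≡ 2 mod 13]
  = -(1 / 13)    [13 ≡ 5 mod 8 ⇒ (2 / 13) = -1]
  = -1    [(1 / 13) = 1]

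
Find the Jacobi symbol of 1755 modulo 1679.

(1755 / 1679)
  = (76 / 1679)    [1755 ≡ 76 mod 1679]
  = (19 / 1679)    [1679 ≡ 7 mod 8 ⇒ (2 / 1679)^2 = +1]
  = -(1679 / 19)    [QR: both ≡ 3 mod 4, sign flips]
  = -(7 / 19)    [1679 ≡ 7 mod 19]
  = (19 / 7)    [QR: both ≡ 3 mod 4, sign flips]
  = (5 / 7)    [19 ≡ 5 mod 7]
  = (7 / 5)    [QR: 5 ≡ 1 mod 4, sign kept]
  = (2 / 5)    [7 ≡ 2 mod 5]
  = -(1 / 5)    [5 ≡ 5 mod 8 ⇒ (2 / 5) = -1]
  = -1    [(1 / 5) = 1]

-1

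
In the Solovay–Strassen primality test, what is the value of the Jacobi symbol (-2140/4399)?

Reduce the numerator: -2140 ≡ 2259 (mod 4399), so (-2140/4399) = (2259/4399).
Both 2259 ≡ 3 and 4399 ≡ 3 (mod 4), so reciprocity gives (2259/4399) = -(4399/2259). Reduce: 4399 ≡ 2140 (mod 2259). Now have -(2140/2259).
Factor out 2: 2140 = 2^2·535. Since 2259 ≡ 3 (mod 8), (2/2259) = -1, and (2/2259)^2 = +1. Now have -(535/2259).
Both 535 ≡ 3 and 2259 ≡ 3 (mod 4), so reciprocity gives (535/2259) = -(2259/535). Reduce: 2259 ≡ 119 (mod 535). Now have (119/535).
Both 119 ≡ 3 and 535 ≡ 3 (mod 4), so reciprocity gives (119/535) = -(535/119). Reduce: 535 ≡ 59 (mod 119). Now have -(59/119).
Both 59 ≡ 3 and 119 ≡ 3 (mod 4), so reciprocity gives (59/119) = -(119/59). Reduce: 119 ≡ 1 (mod 59). Now have (1/59).
(1/59) = 1. Collecting the sign factors: 1.

1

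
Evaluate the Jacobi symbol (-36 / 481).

Reduce the numerator: -36 ≡ 445 (mod 481), so (-36 / 481) = (445 / 481).
445 ≡ 1 (mod 4), so quadratic reciprocity gives (445 / 481) = (481 / 445). Reduce: 481 ≡ 36 (mod 445). Now have (36 / 445).
Factor out 2: 36 = 2^2·9. Since 445 ≡ 5 (mod 8), (2 / 445) = -1, and (2 / 445)^2 = +1. Now have (9 / 445).
9 ≡ 1 (mod 4), so quadratic reciprocity gives (9 / 445) = (445 / 9). Reduce: 445 ≡ 4 (mod 9). Now have (4 / 9).
Factor out 2: 4 = 2^2. Since 9 ≡ 1 (mod 8), (2 / 9) = +1, and (2 / 9)^2 = +1. Now have (1 / 9).
(1 / 9) = 1. Collecting the sign factors: 1.

1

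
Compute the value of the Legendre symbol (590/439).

Reduce the numerator: 590 ≡ 151 (mod 439), so (590/439) = (151/439).
Both 151 ≡ 3 and 439 ≡ 3 (mod 4), so reciprocity gives (151/439) = -(439/151). Reduce: 439 ≡ 137 (mod 151). Now have -(137/151).
137 ≡ 1 (mod 4), so quadratic reciprocity gives (137/151) = (151/137). Reduce: 151 ≡ 14 (mod 137). Now have -(14/137).
Factor out 2: 14 = 2·7. Since 137 ≡ 1 (mod 8), (2/137) = +1. Now have -(7/137).
137 ≡ 1 (mod 4), so quadratic reciprocity gives (7/137) = (137/7). Reduce: 137 ≡ 4 (mod 7). Now have -(4/7).
Factor out 2: 4 = 2^2. Since 7 ≡ 7 (mod 8), (2/7) = +1, and (2/7)^2 = +1. Now have -(1/7).
(1/7) = 1. Collecting the sign factors: -1.

-1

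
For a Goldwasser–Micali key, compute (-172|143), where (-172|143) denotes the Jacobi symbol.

1

Reduce the numerator: -172 ≡ 114 (mod 143), so (-172|143) = (114|143).
Factor out 2: 114 = 2·57. Since 143 ≡ 7 (mod 8), (2|143) = +1. Now have (57|143).
57 ≡ 1 (mod 4), so quadratic reciprocity gives (57|143) = (143|57). Reduce: 143 ≡ 29 (mod 57). Now have (29|57).
29 ≡ 1 (mod 4), so quadratic reciprocity gives (29|57) = (57|29). Reduce: 57 ≡ 28 (mod 29). Now have (28|29).
Factor out 2: 28 = 2^2·7. Since 29 ≡ 5 (mod 8), (2|29) = -1, and (2|29)^2 = +1. Now have (7|29).
29 ≡ 1 (mod 4), so quadratic reciprocity gives (7|29) = (29|7). Reduce: 29 ≡ 1 (mod 7). Now have (1|7).
(1|7) = 1. Collecting the sign factors: 1.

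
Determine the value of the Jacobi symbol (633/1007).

-1

633 ≡ 1 (mod 4), so quadratic reciprocity gives (633/1007) = (1007/633). Reduce: 1007 ≡ 374 (mod 633). Now have (374/633).
Factor out 2: 374 = 2·187. Since 633 ≡ 1 (mod 8), (2/633) = +1. Now have (187/633).
633 ≡ 1 (mod 4), so quadratic reciprocity gives (187/633) = (633/187). Reduce: 633 ≡ 72 (mod 187). Now have (72/187).
Factor out 2: 72 = 2^3·9. Since 187 ≡ 3 (mod 8), (2/187) = -1, and (2/187)^3 = -1. Now have -(9/187).
9 ≡ 1 (mod 4), so quadratic reciprocity gives (9/187) = (187/9). Reduce: 187 ≡ 7 (mod 9). Now have -(7/9).
9 ≡ 1 (mod 4), so quadratic reciprocity gives (7/9) = (9/7). Reduce: 9 ≡ 2 (mod 7). Now have -(2/7).
Factor out 2: 2 = 2. Since 7 ≡ 7 (mod 8), (2/7) = +1. Now have -(1/7).
(1/7) = 1. Collecting the sign factors: -1.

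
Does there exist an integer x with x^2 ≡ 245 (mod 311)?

yes

245 ≡ 1 (mod 4), so quadratic reciprocity gives (245|311) = (311|245). Reduce: 311 ≡ 66 (mod 245). Now have (66|245).
Factor out 2: 66 = 2·33. Since 245 ≡ 5 (mod 8), (2|245) = -1. Now have -(33|245).
33 ≡ 1 (mod 4), so quadratic reciprocity gives (33|245) = (245|33). Reduce: 245 ≡ 14 (mod 33). Now have -(14|33).
Factor out 2: 14 = 2·7. Since 33 ≡ 1 (mod 8), (2|33) = +1. Now have -(7|33).
33 ≡ 1 (mod 4), so quadratic reciprocity gives (7|33) = (33|7). Reduce: 33 ≡ 5 (mod 7). Now have -(5|7).
5 ≡ 1 (mod 4), so quadratic reciprocity gives (5|7) = (7|5). Reduce: 7 ≡ 2 (mod 5). Now have -(2|5).
Factor out 2: 2 = 2. Since 5 ≡ 5 (mod 8), (2|5) = -1. Now have (1|5).
(1|5) = 1. Collecting the sign factors: 1.
The Legendre symbol is 1, so x^2 ≡ 245 (mod 311) has solution.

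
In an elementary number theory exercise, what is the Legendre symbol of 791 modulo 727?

Reduce the numerator: 791 ≡ 64 (mod 727), so (791|727) = (64|727).
Factor out 2: 64 = 2^6. Since 727 ≡ 7 (mod 8), (2|727) = +1, and (2|727)^6 = +1. Now have (1|727).
(1|727) = 1. Collecting the sign factors: 1.

1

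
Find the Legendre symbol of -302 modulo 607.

-1

Reduce the numerator: -302 ≡ 305 (mod 607), so (-302/607) = (305/607).
305 ≡ 1 (mod 4), so quadratic reciprocity gives (305/607) = (607/305). Reduce: 607 ≡ 302 (mod 305). Now have (302/305).
Factor out 2: 302 = 2·151. Since 305 ≡ 1 (mod 8), (2/305) = +1. Now have (151/305).
305 ≡ 1 (mod 4), so quadratic reciprocity gives (151/305) = (305/151). Reduce: 305 ≡ 3 (mod 151). Now have (3/151).
Both 3 ≡ 3 and 151 ≡ 3 (mod 4), so reciprocity gives (3/151) = -(151/3). Reduce: 151 ≡ 1 (mod 3). Now have -(1/3).
(1/3) = 1. Collecting the sign factors: -1.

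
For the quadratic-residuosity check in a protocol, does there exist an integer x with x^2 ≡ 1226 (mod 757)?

no

(1226/757)
  = (469/757)    [1226 ≡ 469 mod 757]
  = (757/469)    [QR: 469 ≡ 1 mod 4, sign kept]
  = (288/469)    [757 ≡ 288 mod 469]
  = -(9/469)    [469 ≡ 5 mod 8 ⇒ (2/469)^5 = -1]
  = -(469/9)    [QR: 9 ≡ 1 mod 4, sign kept]
  = -(1/9)    [469 ≡ 1 mod 9]
  = -1    [(1/9) = 1]
(1226/757) = -1, and 757 is prime, so 1226 is not a quadratic residue mod 757.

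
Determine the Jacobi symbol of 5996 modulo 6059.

1

(5996 / 6059)
  = (1499 / 6059)    [6059 ≡ 3 mod 8 ⇒ (2 / 6059)^2 = +1]
  = -(6059 / 1499)    [QR: both ≡ 3 mod 4, sign flips]
  = -(63 / 1499)    [6059 ≡ 63 mod 1499]
  = (1499 / 63)    [QR: both ≡ 3 mod 4, sign flips]
  = (50 / 63)    [1499 ≡ 50 mod 63]
  = (25 / 63)    [63 ≡ 7 mod 8 ⇒ (2 / 63) = +1]
  = (63 / 25)    [QR: 25 ≡ 1 mod 4, sign kept]
  = (13 / 25)    [63 ≡ 13 mod 25]
  = (25 / 13)    [QR: 13 ≡ 1 mod 4, sign kept]
  = (12 / 13)    [25 ≡ 12 mod 13]
  = (3 / 13)    [13 ≡ 5 mod 8 ⇒ (2 / 13)^2 = +1]
  = (13 / 3)    [QR: 13 ≡ 1 mod 4, sign kept]
  = (1 / 3)    [13 ≡ 1 mod 3]
  = 1    [(1 / 3) = 1]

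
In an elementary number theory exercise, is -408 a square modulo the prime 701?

Reduce the numerator: -408 ≡ 293 (mod 701), so (-408/701) = (293/701).
293 ≡ 1 (mod 4), so quadratic reciprocity gives (293/701) = (701/293). Reduce: 701 ≡ 115 (mod 293). Now have (115/293).
293 ≡ 1 (mod 4), so quadratic reciprocity gives (115/293) = (293/115). Reduce: 293 ≡ 63 (mod 115). Now have (63/115).
Both 63 ≡ 3 and 115 ≡ 3 (mod 4), so reciprocity gives (63/115) = -(115/63). Reduce: 115 ≡ 52 (mod 63). Now have -(52/63).
Factor out 2: 52 = 2^2·13. Since 63 ≡ 7 (mod 8), (2/63) = +1, and (2/63)^2 = +1. Now have -(13/63).
13 ≡ 1 (mod 4), so quadratic reciprocity gives (13/63) = (63/13). Reduce: 63 ≡ 11 (mod 13). Now have -(11/13).
13 ≡ 1 (mod 4), so quadratic reciprocity gives (11/13) = (13/11). Reduce: 13 ≡ 2 (mod 11). Now have -(2/11).
Factor out 2: 2 = 2. Since 11 ≡ 3 (mod 8), (2/11) = -1. Now have (1/11).
(1/11) = 1. Collecting the sign factors: 1.
(-408/701) = 1, and 701 is prime, so -408 is a quadratic residue mod 701.

yes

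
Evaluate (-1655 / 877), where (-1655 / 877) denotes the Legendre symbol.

-1

(-1655 / 877)
  = (1655 / 877)    [877 ≡ 1 mod 4 ⇒ (-1 / 877) = +1]
  = (778 / 877)    [1655 ≡ 778 mod 877]
  = -(389 / 877)    [877 ≡ 5 mod 8 ⇒ (2 / 877) = -1]
  = -(877 / 389)    [QR: 389 ≡ 1 mod 4, sign kept]
  = -(99 / 389)    [877 ≡ 99 mod 389]
  = -(389 / 99)    [QR: 389 ≡ 1 mod 4, sign kept]
  = -(92 / 99)    [389 ≡ 92 mod 99]
  = -(23 / 99)    [99 ≡ 3 mod 8 ⇒ (2 / 99)^2 = +1]
  = (99 / 23)    [QR: both ≡ 3 mod 4, sign flips]
  = (7 / 23)    [99 ≡ 7 mod 23]
  = -(23 / 7)    [QR: both ≡ 3 mod 4, sign flips]
  = -(2 / 7)    [23 ≡ 2 mod 7]
  = -(1 / 7)    [7 ≡ 7 mod 8 ⇒ (2 / 7) = +1]
  = -1    [(1 / 7) = 1]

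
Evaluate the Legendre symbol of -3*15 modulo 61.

1

By multiplicativity, (-3·15/61) = (-3/61)·(15/61).
First factor (-3/61):
Pull out -1: (-3/61) = (-1/61)·(3/61). Since 61 ≡ 1 (mod 4), (-1/61) = +1. Now have (3/61).
61 ≡ 1 (mod 4), so quadratic reciprocity gives (3/61) = (61/3). Reduce: 61 ≡ 1 (mod 3). Now have (1/3).
(1/3) = 1. Collecting the sign factors: 1.
Second factor (15/61):
61 ≡ 1 (mod 4), so quadratic reciprocity gives (15/61) = (61/15). Reduce: 61 ≡ 1 (mod 15). Now have (1/15).
(1/15) = 1. Collecting the sign factors: 1.
Product: (1)·(1) = 1.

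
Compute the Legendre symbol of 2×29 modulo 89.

By multiplicativity, (2·29/89) = (2/89)·(29/89).
First factor (2/89):
Factor out 2: 2 = 2. Since 89 ≡ 1 (mod 8), (2/89) = +1. Now have (1/89).
(1/89) = 1. Collecting the sign factors: 1.
Second factor (29/89):
29 ≡ 1 (mod 4), so quadratic reciprocity gives (29/89) = (89/29). Reduce: 89 ≡ 2 (mod 29). Now have (2/29).
Factor out 2: 2 = 2. Since 29 ≡ 5 (mod 8), (2/29) = -1. Now have -(1/29).
(1/29) = 1. Collecting the sign factors: -1.
Product: (1)·(-1) = -1.

-1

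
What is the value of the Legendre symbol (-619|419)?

Pull out -1: (-619|419) = (-1|419)·(619|419). Since 419 ≡ 3 (mod 4), (-1|419) = -1. Now have -(619|419).
Reduce the numerator: 619 ≡ 200 (mod 419), so (619|419) = (200|419).
Factor out 2: 200 = 2^3·25. Since 419 ≡ 3 (mod 8), (2|419) = -1, and (2|419)^3 = -1. Now have (25|419).
25 ≡ 1 (mod 4), so quadratic reciprocity gives (25|419) = (419|25). Reduce: 419 ≡ 19 (mod 25). Now have (19|25).
25 ≡ 1 (mod 4), so quadratic reciprocity gives (19|25) = (25|19). Reduce: 25 ≡ 6 (mod 19). Now have (6|19).
Factor out 2: 6 = 2·3. Since 19 ≡ 3 (mod 8), (2|19) = -1. Now have -(3|19).
Both 3 ≡ 3 and 19 ≡ 3 (mod 4), so reciprocity gives (3|19) = -(19|3). Reduce: 19 ≡ 1 (mod 3). Now have (1|3).
(1|3) = 1. Collecting the sign factors: 1.

1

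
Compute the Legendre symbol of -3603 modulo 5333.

-1

(-3603 / 5333)
  = (1730 / 5333)    [-3603 ≡ 1730 mod 5333]
  = -(865 / 5333)    [5333 ≡ 5 mod 8 ⇒ (2 / 5333) = -1]
  = -(5333 / 865)    [QR: 865 ≡ 1 mod 4, sign kept]
  = -(143 / 865)    [5333 ≡ 143 mod 865]
  = -(865 / 143)    [QR: 865 ≡ 1 mod 4, sign kept]
  = -(7 / 143)    [865 ≡ 7 mod 143]
  = (143 / 7)    [QR: both ≡ 3 mod 4, sign flips]
  = (3 / 7)    [143 ≡ 3 mod 7]
  = -(7 / 3)    [QR: both ≡ 3 mod 4, sign flips]
  = -(1 / 3)    [7 ≡ 1 mod 3]
  = -1    [(1 / 3) = 1]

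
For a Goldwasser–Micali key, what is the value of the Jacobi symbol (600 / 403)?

1

(600 / 403)
  = (197 / 403)    [600 ≡ 197 mod 403]
  = (403 / 197)    [QR: 197 ≡ 1 mod 4, sign kept]
  = (9 / 197)    [403 ≡ 9 mod 197]
  = (197 / 9)    [QR: 9 ≡ 1 mod 4, sign kept]
  = (8 / 9)    [197 ≡ 8 mod 9]
  = (1 / 9)    [9 ≡ 1 mod 8 ⇒ (2 / 9)^3 = +1]
  = 1    [(1 / 9) = 1]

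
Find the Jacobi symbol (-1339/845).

0

(-1339/845)
  = (351/845)    [-1339 ≡ 351 mod 845]
  = (845/351)    [QR: 845 ≡ 1 mod 4, sign kept]
  = (143/351)    [845 ≡ 143 mod 351]
  = -(351/143)    [QR: both ≡ 3 mod 4, sign flips]
  = -(65/143)    [351 ≡ 65 mod 143]
  = -(143/65)    [QR: 65 ≡ 1 mod 4, sign kept]
  = -(13/65)    [143 ≡ 13 mod 65]
  = -(65/13)    [QR: 13 ≡ 1 mod 4, sign kept]
  = -(0/13)    [65 ≡ 0 mod 13]
  = 0    [numerator 0, gcd > 1]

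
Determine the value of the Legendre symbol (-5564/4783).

(-5564/4783)
  = -(5564/4783)    [4783 ≡ 3 mod 4 ⇒ (-1/4783) = -1]
  = -(781/4783)    [5564 ≡ 781 mod 4783]
  = -(4783/781)    [QR: 781 ≡ 1 mod 4, sign kept]
  = -(97/781)    [4783 ≡ 97 mod 781]
  = -(781/97)    [QR: 97 ≡ 1 mod 4, sign kept]
  = -(5/97)    [781 ≡ 5 mod 97]
  = -(97/5)    [QR: 5 ≡ 1 mod 4, sign kept]
  = -(2/5)    [97 ≡ 2 mod 5]
  = (1/5)    [5 ≡ 5 mod 8 ⇒ (2/5) = -1]
  = 1    [(1/5) = 1]

1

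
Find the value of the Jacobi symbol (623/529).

Reduce the numerator: 623 ≡ 94 (mod 529), so (623/529) = (94/529).
Factor out 2: 94 = 2·47. Since 529 ≡ 1 (mod 8), (2/529) = +1. Now have (47/529).
529 ≡ 1 (mod 4), so quadratic reciprocity gives (47/529) = (529/47). Reduce: 529 ≡ 12 (mod 47). Now have (12/47).
Factor out 2: 12 = 2^2·3. Since 47 ≡ 7 (mod 8), (2/47) = +1, and (2/47)^2 = +1. Now have (3/47).
Both 3 ≡ 3 and 47 ≡ 3 (mod 4), so reciprocity gives (3/47) = -(47/3). Reduce: 47 ≡ 2 (mod 3). Now have -(2/3).
Factor out 2: 2 = 2. Since 3 ≡ 3 (mod 8), (2/3) = -1. Now have (1/3).
(1/3) = 1. Collecting the sign factors: 1.

1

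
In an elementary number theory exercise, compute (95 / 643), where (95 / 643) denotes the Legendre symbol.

1

Both 95 ≡ 3 and 643 ≡ 3 (mod 4), so reciprocity gives (95 / 643) = -(643 / 95). Reduce: 643 ≡ 73 (mod 95). Now have -(73 / 95).
73 ≡ 1 (mod 4), so quadratic reciprocity gives (73 / 95) = (95 / 73). Reduce: 95 ≡ 22 (mod 73). Now have -(22 / 73).
Factor out 2: 22 = 2·11. Since 73 ≡ 1 (mod 8), (2 / 73) = +1. Now have -(11 / 73).
73 ≡ 1 (mod 4), so quadratic reciprocity gives (11 / 73) = (73 / 11). Reduce: 73 ≡ 7 (mod 11). Now have -(7 / 11).
Both 7 ≡ 3 and 11 ≡ 3 (mod 4), so reciprocity gives (7 / 11) = -(11 / 7). Reduce: 11 ≡ 4 (mod 7). Now have (4 / 7).
Factor out 2: 4 = 2^2. Since 7 ≡ 7 (mod 8), (2 / 7) = +1, and (2 / 7)^2 = +1. Now have (1 / 7).
(1 / 7) = 1. Collecting the sign factors: 1.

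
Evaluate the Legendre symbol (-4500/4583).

Pull out -1: (-4500/4583) = (-1/4583)·(4500/4583). Since 4583 ≡ 3 (mod 4), (-1/4583) = -1. Now have -(4500/4583).
Factor out 2: 4500 = 2^2·1125. Since 4583 ≡ 7 (mod 8), (2/4583) = +1, and (2/4583)^2 = +1. Now have -(1125/4583).
1125 ≡ 1 (mod 4), so quadratic reciprocity gives (1125/4583) = (4583/1125). Reduce: 4583 ≡ 83 (mod 1125). Now have -(83/1125).
1125 ≡ 1 (mod 4), so quadratic reciprocity gives (83/1125) = (1125/83). Reduce: 1125 ≡ 46 (mod 83). Now have -(46/83).
Factor out 2: 46 = 2·23. Since 83 ≡ 3 (mod 8), (2/83) = -1. Now have (23/83).
Both 23 ≡ 3 and 83 ≡ 3 (mod 4), so reciprocity gives (23/83) = -(83/23). Reduce: 83 ≡ 14 (mod 23). Now have -(14/23).
Factor out 2: 14 = 2·7. Since 23 ≡ 7 (mod 8), (2/23) = +1. Now have -(7/23).
Both 7 ≡ 3 and 23 ≡ 3 (mod 4), so reciprocity gives (7/23) = -(23/7). Reduce: 23 ≡ 2 (mod 7). Now have (2/7).
Factor out 2: 2 = 2. Since 7 ≡ 7 (mod 8), (2/7) = +1. Now have (1/7).
(1/7) = 1. Collecting the sign factors: 1.

1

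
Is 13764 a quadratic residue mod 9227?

(13764/9227)
  = (4537/9227)    [13764 ≡ 4537 mod 9227]
  = (9227/4537)    [QR: 4537 ≡ 1 mod 4, sign kept]
  = (153/4537)    [9227 ≡ 153 mod 4537]
  = (4537/153)    [QR: 153 ≡ 1 mod 4, sign kept]
  = (100/153)    [4537 ≡ 100 mod 153]
  = (25/153)    [153 ≡ 1 mod 8 ⇒ (2/153)^2 = +1]
  = (153/25)    [QR: 25 ≡ 1 mod 4, sign kept]
  = (3/25)    [153 ≡ 3 mod 25]
  = (25/3)    [QR: 25 ≡ 1 mod 4, sign kept]
  = (1/3)    [25 ≡ 1 mod 3]
  = 1    [(1/3) = 1]
(13764/9227) = 1, and 9227 is prime, so 13764 is a quadratic residue mod 9227.

yes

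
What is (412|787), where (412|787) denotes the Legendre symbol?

-1

Factor out 2: 412 = 2^2·103. Since 787 ≡ 3 (mod 8), (2|787) = -1, and (2|787)^2 = +1. Now have (103|787).
Both 103 ≡ 3 and 787 ≡ 3 (mod 4), so reciprocity gives (103|787) = -(787|103). Reduce: 787 ≡ 66 (mod 103). Now have -(66|103).
Factor out 2: 66 = 2·33. Since 103 ≡ 7 (mod 8), (2|103) = +1. Now have -(33|103).
33 ≡ 1 (mod 4), so quadratic reciprocity gives (33|103) = (103|33). Reduce: 103 ≡ 4 (mod 33). Now have -(4|33).
Factor out 2: 4 = 2^2. Since 33 ≡ 1 (mod 8), (2|33) = +1, and (2|33)^2 = +1. Now have -(1|33).
(1|33) = 1. Collecting the sign factors: -1.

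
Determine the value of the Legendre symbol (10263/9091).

(10263/9091)
  = (1172/9091)    [10263 ≡ 1172 mod 9091]
  = (293/9091)    [9091 ≡ 3 mod 8 ⇒ (2/9091)^2 = +1]
  = (9091/293)    [QR: 293 ≡ 1 mod 4, sign kept]
  = (8/293)    [9091 ≡ 8 mod 293]
  = -(1/293)    [293 ≡ 5 mod 8 ⇒ (2/293)^3 = -1]
  = -1    [(1/293) = 1]

-1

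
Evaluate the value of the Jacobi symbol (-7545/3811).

Reduce the numerator: -7545 ≡ 77 (mod 3811), so (-7545/3811) = (77/3811).
77 ≡ 1 (mod 4), so quadratic reciprocity gives (77/3811) = (3811/77). Reduce: 3811 ≡ 38 (mod 77). Now have (38/77).
Factor out 2: 38 = 2·19. Since 77 ≡ 5 (mod 8), (2/77) = -1. Now have -(19/77).
77 ≡ 1 (mod 4), so quadratic reciprocity gives (19/77) = (77/19). Reduce: 77 ≡ 1 (mod 19). Now have -(1/19).
(1/19) = 1. Collecting the sign factors: -1.

-1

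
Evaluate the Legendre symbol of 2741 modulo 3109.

2741 ≡ 1 (mod 4), so quadratic reciprocity gives (2741/3109) = (3109/2741). Reduce: 3109 ≡ 368 (mod 2741). Now have (368/2741).
Factor out 2: 368 = 2^4·23. Since 2741 ≡ 5 (mod 8), (2/2741) = -1, and (2/2741)^4 = +1. Now have (23/2741).
2741 ≡ 1 (mod 4), so quadratic reciprocity gives (23/2741) = (2741/23). Reduce: 2741 ≡ 4 (mod 23). Now have (4/23).
Factor out 2: 4 = 2^2. Since 23 ≡ 7 (mod 8), (2/23) = +1, and (2/23)^2 = +1. Now have (1/23).
(1/23) = 1. Collecting the sign factors: 1.

1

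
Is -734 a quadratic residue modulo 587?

(-734|587)
  = (440|587)    [-734 ≡ 440 mod 587]
  = -(55|587)    [587 ≡ 3 mod 8 ⇒ (2|587)^3 = -1]
  = (587|55)    [QR: both ≡ 3 mod 4, sign flips]
  = (37|55)    [587 ≡ 37 mod 55]
  = (55|37)    [QR: 37 ≡ 1 mod 4, sign kept]
  = (18|37)    [55 ≡ 18 mod 37]
  = -(9|37)    [37 ≡ 5 mod 8 ⇒ (2|37) = -1]
  = -(37|9)    [QR: 9 ≡ 1 mod 4, sign kept]
  = -(1|9)    [37 ≡ 1 mod 9]
  = -1    [(1|9) = 1]
The Legendre symbol is -1, so x^2 ≡ -734 (mod 587) has no solution.

no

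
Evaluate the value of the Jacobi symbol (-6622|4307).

Reduce the numerator: -6622 ≡ 1992 (mod 4307), so (-6622|4307) = (1992|4307).
Factor out 2: 1992 = 2^3·249. Since 4307 ≡ 3 (mod 8), (2|4307) = -1, and (2|4307)^3 = -1. Now have -(249|4307).
249 ≡ 1 (mod 4), so quadratic reciprocity gives (249|4307) = (4307|249). Reduce: 4307 ≡ 74 (mod 249). Now have -(74|249).
Factor out 2: 74 = 2·37. Since 249 ≡ 1 (mod 8), (2|249) = +1. Now have -(37|249).
37 ≡ 1 (mod 4), so quadratic reciprocity gives (37|249) = (249|37). Reduce: 249 ≡ 27 (mod 37). Now have -(27|37).
37 ≡ 1 (mod 4), so quadratic reciprocity gives (27|37) = (37|27). Reduce: 37 ≡ 10 (mod 27). Now have -(10|27).
Factor out 2: 10 = 2·5. Since 27 ≡ 3 (mod 8), (2|27) = -1. Now have (5|27).
5 ≡ 1 (mod 4), so quadratic reciprocity gives (5|27) = (27|5). Reduce: 27 ≡ 2 (mod 5). Now have (2|5).
Factor out 2: 2 = 2. Since 5 ≡ 5 (mod 8), (2|5) = -1. Now have -(1|5).
(1|5) = 1. Collecting the sign factors: -1.

-1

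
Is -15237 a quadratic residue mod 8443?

Reduce the numerator: -15237 ≡ 1649 (mod 8443), so (-15237/8443) = (1649/8443).
1649 ≡ 1 (mod 4), so quadratic reciprocity gives (1649/8443) = (8443/1649). Reduce: 8443 ≡ 198 (mod 1649). Now have (198/1649).
Factor out 2: 198 = 2·99. Since 1649 ≡ 1 (mod 8), (2/1649) = +1. Now have (99/1649).
1649 ≡ 1 (mod 4), so quadratic reciprocity gives (99/1649) = (1649/99). Reduce: 1649 ≡ 65 (mod 99). Now have (65/99).
65 ≡ 1 (mod 4), so quadratic reciprocity gives (65/99) = (99/65). Reduce: 99 ≡ 34 (mod 65). Now have (34/65).
Factor out 2: 34 = 2·17. Since 65 ≡ 1 (mod 8), (2/65) = +1. Now have (17/65).
17 ≡ 1 (mod 4), so quadratic reciprocity gives (17/65) = (65/17). Reduce: 65 ≡ 14 (mod 17). Now have (14/17).
Factor out 2: 14 = 2·7. Since 17 ≡ 1 (mod 8), (2/17) = +1. Now have (7/17).
17 ≡ 1 (mod 4), so quadratic reciprocity gives (7/17) = (17/7). Reduce: 17 ≡ 3 (mod 7). Now have (3/7).
Both 3 ≡ 3 and 7 ≡ 3 (mod 4), so reciprocity gives (3/7) = -(7/3). Reduce: 7 ≡ 1 (mod 3). Now have -(1/3).
(1/3) = 1. Collecting the sign factors: -1.
The Legendre symbol is -1, so x^2 ≡ -15237 (mod 8443) has no solution.

no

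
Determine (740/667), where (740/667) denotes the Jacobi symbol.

Reduce the numerator: 740 ≡ 73 (mod 667), so (740/667) = (73/667).
73 ≡ 1 (mod 4), so quadratic reciprocity gives (73/667) = (667/73). Reduce: 667 ≡ 10 (mod 73). Now have (10/73).
Factor out 2: 10 = 2·5. Since 73 ≡ 1 (mod 8), (2/73) = +1. Now have (5/73).
5 ≡ 1 (mod 4), so quadratic reciprocity gives (5/73) = (73/5). Reduce: 73 ≡ 3 (mod 5). Now have (3/5).
5 ≡ 1 (mod 4), so quadratic reciprocity gives (3/5) = (5/3). Reduce: 5 ≡ 2 (mod 3). Now have (2/3).
Factor out 2: 2 = 2. Since 3 ≡ 3 (mod 8), (2/3) = -1. Now have -(1/3).
(1/3) = 1. Collecting the sign factors: -1.

-1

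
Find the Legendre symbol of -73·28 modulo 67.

By multiplicativity, (-73·28 / 67) = (-73 / 67)·(28 / 67).
First factor (-73 / 67):
(-73 / 67)
  = (61 / 67)    [-73 ≡ 61 mod 67]
  = (67 / 61)    [QR: 61 ≡ 1 mod 4, sign kept]
  = (6 / 61)    [67 ≡ 6 mod 61]
  = -(3 / 61)    [61 ≡ 5 mod 8 ⇒ (2 / 61) = -1]
  = -(61 / 3)    [QR: 61 ≡ 1 mod 4, sign kept]
  = -(1 / 3)    [61 ≡ 1 mod 3]
  = -1    [(1 / 3) = 1]
Second factor (28 / 67):
(28 / 67)
  = (7 / 67)    [67 ≡ 3 mod 8 ⇒ (2 / 67)^2 = +1]
  = -(67 / 7)    [QR: both ≡ 3 mod 4, sign flips]
  = -(4 / 7)    [67 ≡ 4 mod 7]
  = -(1 / 7)    [7 ≡ 7 mod 8 ⇒ (2 / 7)^2 = +1]
  = -1    [(1 / 7) = 1]
Product: (-1)·(-1) = 1.

1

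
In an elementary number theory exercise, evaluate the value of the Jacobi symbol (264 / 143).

0

Reduce the numerator: 264 ≡ 121 (mod 143), so (264 / 143) = (121 / 143).
121 ≡ 1 (mod 4), so quadratic reciprocity gives (121 / 143) = (143 / 121). Reduce: 143 ≡ 22 (mod 121). Now have (22 / 121).
Factor out 2: 22 = 2·11. Since 121 ≡ 1 (mod 8), (2 / 121) = +1. Now have (11 / 121).
121 ≡ 1 (mod 4), so quadratic reciprocity gives (11 / 121) = (121 / 11). Reduce: 121 ≡ 0 (mod 11). Now have (0 / 11).
The numerator is now 0 with denominator 11 > 1: the symbol is 0.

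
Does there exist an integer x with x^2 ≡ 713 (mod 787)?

713 ≡ 1 (mod 4), so quadratic reciprocity gives (713/787) = (787/713). Reduce: 787 ≡ 74 (mod 713). Now have (74/713).
Factor out 2: 74 = 2·37. Since 713 ≡ 1 (mod 8), (2/713) = +1. Now have (37/713).
37 ≡ 1 (mod 4), so quadratic reciprocity gives (37/713) = (713/37). Reduce: 713 ≡ 10 (mod 37). Now have (10/37).
Factor out 2: 10 = 2·5. Since 37 ≡ 5 (mod 8), (2/37) = -1. Now have -(5/37).
5 ≡ 1 (mod 4), so quadratic reciprocity gives (5/37) = (37/5). Reduce: 37 ≡ 2 (mod 5). Now have -(2/5).
Factor out 2: 2 = 2. Since 5 ≡ 5 (mod 8), (2/5) = -1. Now have (1/5).
(1/5) = 1. Collecting the sign factors: 1.
The Legendre symbol is 1, so x^2 ≡ 713 (mod 787) has solution.

yes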